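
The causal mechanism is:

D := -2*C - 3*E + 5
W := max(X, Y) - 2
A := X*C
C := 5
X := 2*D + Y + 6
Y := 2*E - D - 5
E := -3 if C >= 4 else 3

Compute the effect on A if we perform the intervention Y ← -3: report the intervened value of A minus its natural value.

Under do(Y=-3), the mechanism Y := 2*E - D - 5 is discarded; Y is fixed at -3.
E = -3 if C >= 4 else 3  [with C=5]  = -3
D = -2*C - 3*E + 5  [with C=5, E=-3]  = 4
X = 2*D + Y + 6  [with D=4, Y=-3]  = 11
A = X*C  [with X=11, C=5]  = 55
Without intervention: E = -3 if C >= 4 else 3  [with C=5]  = -3; D = -2*C - 3*E + 5  [with C=5, E=-3]  = 4; Y = 2*E - D - 5  [with E=-3, D=4]  = -15; X = 2*D + Y + 6  [with D=4, Y=-15]  = -1; A = X*C  [with X=-1, C=5]  = -5.
Change = 55 − (-5) = 60.

60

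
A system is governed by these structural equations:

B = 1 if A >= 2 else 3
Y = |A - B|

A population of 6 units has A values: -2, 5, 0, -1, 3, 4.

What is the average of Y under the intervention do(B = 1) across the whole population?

2.5

do(B=1) breaks B's dependence on A. With B=1 fixed, Y across the units is 3, 4, 1, 2, 2, 3, mean 2.5.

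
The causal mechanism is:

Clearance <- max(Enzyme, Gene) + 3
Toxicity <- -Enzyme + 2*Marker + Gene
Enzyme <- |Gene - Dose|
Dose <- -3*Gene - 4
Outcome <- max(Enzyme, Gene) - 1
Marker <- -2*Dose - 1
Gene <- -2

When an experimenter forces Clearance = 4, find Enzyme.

do(Clearance=4) replaces the equation Clearance <- max(Enzyme, Gene) + 3 with the constant Clearance = 4.
Enzyme is not downstream of the intervention, so its value is determined by the original equations.
Dose = -3*Gene - 4  [with Gene=-2]  = 2
Enzyme = |Gene - Dose|  [with Gene=-2, Dose=2]  = 4

4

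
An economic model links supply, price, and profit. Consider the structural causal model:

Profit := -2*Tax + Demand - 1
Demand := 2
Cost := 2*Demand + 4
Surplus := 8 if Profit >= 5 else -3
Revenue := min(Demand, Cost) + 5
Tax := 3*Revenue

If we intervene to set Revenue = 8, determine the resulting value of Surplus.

-3

The intervention breaks the incoming arrows to Revenue: Revenue := min(Demand, Cost) + 5 no longer applies, and Revenue = 8.
Tax = 3*Revenue  [with Revenue=8]  = 24
Profit = -2*Tax + Demand - 1  [with Tax=24, Demand=2]  = -47
Surplus = 8 if Profit >= 5 else -3  [with Profit=-47]  = -3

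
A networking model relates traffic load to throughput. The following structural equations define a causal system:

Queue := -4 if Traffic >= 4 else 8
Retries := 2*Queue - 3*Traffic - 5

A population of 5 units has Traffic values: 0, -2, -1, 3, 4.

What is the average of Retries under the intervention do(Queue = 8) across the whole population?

do(Queue=8) breaks Queue's dependence on Traffic. With Queue=8 fixed, Retries across the units is 11, 17, 14, 2, -1, mean 8.6.

8.6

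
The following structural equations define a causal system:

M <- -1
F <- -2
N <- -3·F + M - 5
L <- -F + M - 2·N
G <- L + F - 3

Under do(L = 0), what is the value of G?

-5

Intervening sets L = 0 and removes its equation (L <- -F + M - 2·N).
G = L + F - 3  [with L=0, F=-2]  = -5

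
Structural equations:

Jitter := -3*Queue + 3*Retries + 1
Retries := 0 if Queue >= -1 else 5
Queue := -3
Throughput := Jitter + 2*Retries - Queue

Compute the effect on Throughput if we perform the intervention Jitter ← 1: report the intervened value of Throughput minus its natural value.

The intervention breaks the incoming arrows to Jitter: Jitter := -3*Queue + 3*Retries + 1 no longer applies, and Jitter = 1.
Retries = 0 if Queue >= -1 else 5  [with Queue=-3]  = 5
Throughput = Jitter + 2*Retries - Queue  [with Jitter=1, Retries=5, Queue=-3]  = 14
Without intervention: Retries = 0 if Queue >= -1 else 5  [with Queue=-3]  = 5; Jitter = -3*Queue + 3*Retries + 1  [with Queue=-3, Retries=5]  = 25; Throughput = Jitter + 2*Retries - Queue  [with Jitter=25, Retries=5, Queue=-3]  = 38.
Change = 14 − 38 = -24.

-24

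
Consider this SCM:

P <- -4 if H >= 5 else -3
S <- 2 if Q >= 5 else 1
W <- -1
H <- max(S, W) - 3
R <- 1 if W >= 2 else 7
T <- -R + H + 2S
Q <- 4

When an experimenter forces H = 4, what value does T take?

-1

The intervention breaks the incoming arrows to H: H <- max(S, W) - 3 no longer applies, and H = 4.
R = 1 if W >= 2 else 7  [with W=-1]  = 7
S = 2 if Q >= 5 else 1  [with Q=4]  = 1
T = -R + H + 2S  [with R=7, H=4, S=1]  = -1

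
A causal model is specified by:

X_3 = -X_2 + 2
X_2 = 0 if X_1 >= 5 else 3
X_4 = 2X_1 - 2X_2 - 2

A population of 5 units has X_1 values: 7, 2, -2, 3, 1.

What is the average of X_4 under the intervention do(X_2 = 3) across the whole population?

The intervention sets X_2=3 in all 5 units regardless of X_1. Recomputing X_4 per unit gives 6, -4, -12, -2, -6; average -3.6.

-3.6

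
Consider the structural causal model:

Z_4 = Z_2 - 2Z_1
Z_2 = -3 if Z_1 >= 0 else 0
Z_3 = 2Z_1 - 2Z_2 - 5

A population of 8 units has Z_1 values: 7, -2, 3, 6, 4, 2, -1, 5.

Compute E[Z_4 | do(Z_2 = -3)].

Every unit gets Z_2=-3 under the intervention. Z_4 values become -17, 1, -9, -15, -11, -7, -1, -13; E[Z_4|do(Z_2=-3)] = -9.

-9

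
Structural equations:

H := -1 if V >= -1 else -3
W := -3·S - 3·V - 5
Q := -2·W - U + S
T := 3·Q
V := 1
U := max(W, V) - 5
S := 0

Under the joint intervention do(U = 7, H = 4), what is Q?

Setting U = 7, H = 4 by intervention discards those variables' equations.
W = -3·S - 3·V - 5  [with S=0, V=1]  = -8
Q = -2·W - U + S  [with W=-8, U=7, S=0]  = 9

9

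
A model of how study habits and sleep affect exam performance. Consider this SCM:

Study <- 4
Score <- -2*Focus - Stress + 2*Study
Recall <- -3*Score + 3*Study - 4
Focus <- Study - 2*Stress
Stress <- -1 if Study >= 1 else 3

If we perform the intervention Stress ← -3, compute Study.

4

Under do(Stress=-3), the mechanism Stress <- -1 if Study >= 1 else 3 is discarded; Stress is fixed at -3.
Study is not downstream of the intervention, so its value is determined by the original equations.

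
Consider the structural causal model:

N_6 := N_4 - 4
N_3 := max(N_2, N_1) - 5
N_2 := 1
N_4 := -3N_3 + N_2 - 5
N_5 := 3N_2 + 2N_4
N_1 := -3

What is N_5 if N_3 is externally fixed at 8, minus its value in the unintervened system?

-72

do(N_3=8) replaces the equation N_3 := max(N_2, N_1) - 5 with the constant N_3 = 8.
N_4 = -3N_3 + N_2 - 5  [with N_3=8, N_2=1]  = -28
N_5 = 3N_2 + 2N_4  [with N_2=1, N_4=-28]  = -53
Without intervention: N_3 = max(N_2, N_1) - 5  [with N_2=1, N_1=-3]  = -4; N_4 = -3N_3 + N_2 - 5  [with N_3=-4, N_2=1]  = 8; N_5 = 3N_2 + 2N_4  [with N_2=1, N_4=8]  = 19.
Change = -53 − 19 = -72.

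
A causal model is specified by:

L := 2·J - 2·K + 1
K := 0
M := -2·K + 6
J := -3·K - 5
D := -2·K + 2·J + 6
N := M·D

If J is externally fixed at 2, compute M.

6

Under do(J=2), the mechanism J := -3·K - 5 is discarded; J is fixed at 2.
Since M is not a descendant of the intervened variable, it is unaffected.
M = -2·K + 6  [with K=0]  = 6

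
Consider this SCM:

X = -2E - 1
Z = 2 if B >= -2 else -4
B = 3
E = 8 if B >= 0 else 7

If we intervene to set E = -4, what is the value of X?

Under do(E=-4), the mechanism E = 8 if B >= 0 else 7 is discarded; E is fixed at -4.
X = -2E - 1  [with E=-4]  = 7

7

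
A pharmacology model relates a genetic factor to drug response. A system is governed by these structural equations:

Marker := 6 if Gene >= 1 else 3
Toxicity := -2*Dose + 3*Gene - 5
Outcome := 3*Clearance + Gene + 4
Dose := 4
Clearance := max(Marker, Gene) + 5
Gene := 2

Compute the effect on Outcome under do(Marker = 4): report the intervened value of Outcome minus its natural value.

The intervention breaks the incoming arrows to Marker: Marker := 6 if Gene >= 1 else 3 no longer applies, and Marker = 4.
Clearance = max(Marker, Gene) + 5  [with Marker=4, Gene=2]  = 9
Outcome = 3*Clearance + Gene + 4  [with Clearance=9, Gene=2]  = 33
Without intervention: Marker = 6 if Gene >= 1 else 3  [with Gene=2]  = 6; Clearance = max(Marker, Gene) + 5  [with Marker=6, Gene=2]  = 11; Outcome = 3*Clearance + Gene + 4  [with Clearance=11, Gene=2]  = 39.
Change = 33 − 39 = -6.

-6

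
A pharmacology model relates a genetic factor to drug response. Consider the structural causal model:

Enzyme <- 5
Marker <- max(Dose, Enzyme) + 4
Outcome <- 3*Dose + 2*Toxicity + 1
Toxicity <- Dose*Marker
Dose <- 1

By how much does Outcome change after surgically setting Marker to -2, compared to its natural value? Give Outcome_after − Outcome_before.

-22

do(Marker=-2) replaces the equation Marker <- max(Dose, Enzyme) + 4 with the constant Marker = -2.
Toxicity = Dose*Marker  [with Dose=1, Marker=-2]  = -2
Outcome = 3*Dose + 2*Toxicity + 1  [with Dose=1, Toxicity=-2]  = 0
Without intervention: Marker = max(Dose, Enzyme) + 4  [with Dose=1, Enzyme=5]  = 9; Toxicity = Dose*Marker  [with Dose=1, Marker=9]  = 9; Outcome = 3*Dose + 2*Toxicity + 1  [with Dose=1, Toxicity=9]  = 22.
Change = 0 − 22 = -22.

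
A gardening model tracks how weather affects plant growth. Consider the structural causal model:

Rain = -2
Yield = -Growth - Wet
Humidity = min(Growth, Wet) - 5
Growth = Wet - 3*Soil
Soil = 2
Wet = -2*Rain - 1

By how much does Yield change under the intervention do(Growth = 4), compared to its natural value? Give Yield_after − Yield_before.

Under do(Growth=4), the mechanism Growth = Wet - 3*Soil is discarded; Growth is fixed at 4.
Wet = -2*Rain - 1  [with Rain=-2]  = 3
Yield = -Growth - Wet  [with Growth=4, Wet=3]  = -7
Without intervention: Wet = -2*Rain - 1  [with Rain=-2]  = 3; Growth = Wet - 3*Soil  [with Wet=3, Soil=2]  = -3; Yield = -Growth - Wet  [with Growth=-3, Wet=3]  = 0.
Change = -7 − 0 = -7.

-7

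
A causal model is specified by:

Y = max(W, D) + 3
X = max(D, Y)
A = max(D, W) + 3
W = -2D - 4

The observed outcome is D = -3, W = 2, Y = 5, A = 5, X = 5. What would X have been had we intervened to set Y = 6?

6

do(Y=6) replaces the equation Y = max(W, D) + 3 with the constant Y = 6.
X = max(D, Y)  [with D=-3, Y=6]  = 6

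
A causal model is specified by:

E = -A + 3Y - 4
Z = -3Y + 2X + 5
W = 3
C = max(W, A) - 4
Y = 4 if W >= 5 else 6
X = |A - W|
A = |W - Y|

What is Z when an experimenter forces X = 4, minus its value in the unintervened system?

8

Under do(X=4), the mechanism X = |A - W| is discarded; X is fixed at 4.
Y = 4 if W >= 5 else 6  [with W=3]  = 6
Z = -3Y + 2X + 5  [with Y=6, X=4]  = -5
Without intervention: Y = 4 if W >= 5 else 6  [with W=3]  = 6; A = |W - Y|  [with W=3, Y=6]  = 3; X = |A - W|  [with A=3, W=3]  = 0; Z = -3Y + 2X + 5  [with Y=6, X=0]  = -13.
Change = -5 − (-13) = 8.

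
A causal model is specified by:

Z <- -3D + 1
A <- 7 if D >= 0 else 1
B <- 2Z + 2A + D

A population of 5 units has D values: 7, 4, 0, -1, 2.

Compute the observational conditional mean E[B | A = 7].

Conditioning on A=7 selects the 4 unit(s) with D ∈ {7, 4, 0, 2}. Their B values: -19, -4, 16, 6. Mean = -0.25.

-0.25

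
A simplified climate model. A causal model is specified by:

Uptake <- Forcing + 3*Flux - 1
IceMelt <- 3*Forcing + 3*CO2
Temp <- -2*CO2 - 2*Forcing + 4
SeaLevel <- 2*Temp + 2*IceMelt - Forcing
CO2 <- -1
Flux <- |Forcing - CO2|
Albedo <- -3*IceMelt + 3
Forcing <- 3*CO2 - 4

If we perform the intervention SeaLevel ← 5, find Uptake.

10

Intervening sets SeaLevel = 5 and removes its equation (SeaLevel <- 2*Temp + 2*IceMelt - Forcing).
Uptake is not downstream of the intervention, so its value is determined by the original equations.
Forcing = 3*CO2 - 4  [with CO2=-1]  = -7
Flux = |Forcing - CO2|  [with Forcing=-7, CO2=-1]  = 6
Uptake = Forcing + 3*Flux - 1  [with Forcing=-7, Flux=6]  = 10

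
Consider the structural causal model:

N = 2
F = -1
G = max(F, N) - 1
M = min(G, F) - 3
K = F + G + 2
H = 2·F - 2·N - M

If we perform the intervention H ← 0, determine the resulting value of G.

1

do(H=0) replaces the equation H = 2·F - 2·N - M with the constant H = 0.
G is not downstream of the intervention, so its value is determined by the original equations.
G = max(F, N) - 1  [with F=-1, N=2]  = 1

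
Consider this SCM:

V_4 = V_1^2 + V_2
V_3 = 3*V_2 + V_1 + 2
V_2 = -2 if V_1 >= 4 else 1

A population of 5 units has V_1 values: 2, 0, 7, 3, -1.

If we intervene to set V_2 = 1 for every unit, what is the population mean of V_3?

7.2

do(V_2=1) breaks V_2's dependence on V_1. With V_2=1 fixed, V_3 across the units is 7, 5, 12, 8, 4, mean 7.2.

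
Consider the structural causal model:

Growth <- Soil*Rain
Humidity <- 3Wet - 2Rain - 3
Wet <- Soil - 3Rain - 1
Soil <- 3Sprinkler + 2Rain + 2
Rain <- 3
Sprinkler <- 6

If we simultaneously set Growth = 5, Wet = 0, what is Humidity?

-9

Setting Growth = 5, Wet = 0 by intervention discards those variables' equations.
Humidity = 3Wet - 2Rain - 3  [with Wet=0, Rain=3]  = -9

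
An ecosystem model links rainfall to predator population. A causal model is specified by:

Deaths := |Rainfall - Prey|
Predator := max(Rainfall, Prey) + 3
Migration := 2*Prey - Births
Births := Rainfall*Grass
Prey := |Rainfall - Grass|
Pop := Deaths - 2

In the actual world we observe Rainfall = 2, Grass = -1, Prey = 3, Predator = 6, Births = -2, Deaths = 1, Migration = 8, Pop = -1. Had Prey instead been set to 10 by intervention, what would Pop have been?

The intervention breaks the incoming arrows to Prey: Prey := |Rainfall - Grass| no longer applies, and Prey = 10.
Deaths = |Rainfall - Prey|  [with Rainfall=2, Prey=10]  = 8
Pop = Deaths - 2  [with Deaths=8]  = 6

6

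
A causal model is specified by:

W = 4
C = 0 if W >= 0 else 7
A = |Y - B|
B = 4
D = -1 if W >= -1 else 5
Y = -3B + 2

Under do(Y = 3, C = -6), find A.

1

Setting Y = 3, C = -6 by intervention discards those variables' equations.
A = |Y - B|  [with Y=3, B=4]  = 1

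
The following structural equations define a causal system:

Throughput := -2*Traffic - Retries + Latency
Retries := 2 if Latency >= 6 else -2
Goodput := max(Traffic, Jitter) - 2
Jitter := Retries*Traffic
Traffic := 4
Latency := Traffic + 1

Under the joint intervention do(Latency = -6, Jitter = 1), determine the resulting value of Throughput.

-12

Setting Latency = -6, Jitter = 1 by intervention discards those variables' equations.
Retries = 2 if Latency >= 6 else -2  [with Latency=-6]  = -2
Throughput = -2*Traffic - Retries + Latency  [with Traffic=4, Retries=-2, Latency=-6]  = -12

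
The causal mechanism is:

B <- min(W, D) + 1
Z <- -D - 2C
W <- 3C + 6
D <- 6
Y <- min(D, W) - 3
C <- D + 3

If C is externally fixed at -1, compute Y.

Under do(C=-1), the mechanism C <- D + 3 is discarded; C is fixed at -1.
W = 3C + 6  [with C=-1]  = 3
Y = min(D, W) - 3  [with D=6, W=3]  = 0

0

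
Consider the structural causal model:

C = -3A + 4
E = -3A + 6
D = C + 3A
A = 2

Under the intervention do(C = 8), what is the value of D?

14

The intervention breaks the incoming arrows to C: C = -3A + 4 no longer applies, and C = 8.
D = C + 3A  [with C=8, A=2]  = 14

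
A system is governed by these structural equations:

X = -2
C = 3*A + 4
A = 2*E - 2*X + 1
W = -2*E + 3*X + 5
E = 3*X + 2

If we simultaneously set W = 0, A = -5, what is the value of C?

The joint intervention fixes W = 0, A = -5, removing each variable's own equation.
C = 3*A + 4  [with A=-5]  = -11

-11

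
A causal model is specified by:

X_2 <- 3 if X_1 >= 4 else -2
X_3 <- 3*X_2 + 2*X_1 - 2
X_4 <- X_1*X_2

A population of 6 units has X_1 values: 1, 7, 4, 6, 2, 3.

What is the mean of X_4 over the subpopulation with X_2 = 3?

17

E[X_4|X_2=3] averages over only the 3 units with X_2=3 (X_1 = 7, 4, 6): X_4 = 21, 12, 18, mean 17.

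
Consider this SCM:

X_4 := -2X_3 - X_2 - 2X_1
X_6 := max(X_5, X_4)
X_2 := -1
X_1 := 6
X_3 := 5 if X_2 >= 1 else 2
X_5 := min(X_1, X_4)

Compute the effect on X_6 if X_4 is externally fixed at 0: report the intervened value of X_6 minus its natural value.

15

Under do(X_4=0), the mechanism X_4 := -2X_3 - X_2 - 2X_1 is discarded; X_4 is fixed at 0.
X_5 = min(X_1, X_4)  [with X_1=6, X_4=0]  = 0
X_6 = max(X_5, X_4)  [with X_5=0, X_4=0]  = 0
Without intervention: X_3 = 5 if X_2 >= 1 else 2  [with X_2=-1]  = 2; X_4 = -2X_3 - X_2 - 2X_1  [with X_3=2, X_2=-1, X_1=6]  = -15; X_5 = min(X_1, X_4)  [with X_1=6, X_4=-15]  = -15; X_6 = max(X_5, X_4)  [with X_5=-15, X_4=-15]  = -15.
Change = 0 − (-15) = 15.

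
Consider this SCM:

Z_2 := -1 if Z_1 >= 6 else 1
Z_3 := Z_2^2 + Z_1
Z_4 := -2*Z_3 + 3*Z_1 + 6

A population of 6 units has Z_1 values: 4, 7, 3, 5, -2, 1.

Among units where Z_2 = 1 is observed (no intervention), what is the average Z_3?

Observing Z_2=1 restricts to units where Z_2's equation naturally yields 1: Z_1 ∈ {4, 3, 5, -2, 1}. In that subpopulation Z_3 = 5, 4, 6, -1, 2, mean 3.2.

3.2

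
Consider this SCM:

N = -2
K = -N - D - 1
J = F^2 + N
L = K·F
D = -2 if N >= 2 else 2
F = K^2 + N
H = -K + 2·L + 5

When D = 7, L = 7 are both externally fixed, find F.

34

The joint intervention fixes D = 7, L = 7, removing each variable's own equation.
K = -N - D - 1  [with N=-2, D=7]  = -6
F = K^2 + N  [with K=-6, N=-2]  = 34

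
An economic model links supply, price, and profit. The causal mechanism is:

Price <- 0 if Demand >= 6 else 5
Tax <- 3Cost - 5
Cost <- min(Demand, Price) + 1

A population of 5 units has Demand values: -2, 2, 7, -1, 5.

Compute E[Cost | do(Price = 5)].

The intervention sets Price=5 in all 5 units regardless of Demand. Recomputing Cost per unit gives -1, 3, 6, 0, 6; average 2.8.

2.8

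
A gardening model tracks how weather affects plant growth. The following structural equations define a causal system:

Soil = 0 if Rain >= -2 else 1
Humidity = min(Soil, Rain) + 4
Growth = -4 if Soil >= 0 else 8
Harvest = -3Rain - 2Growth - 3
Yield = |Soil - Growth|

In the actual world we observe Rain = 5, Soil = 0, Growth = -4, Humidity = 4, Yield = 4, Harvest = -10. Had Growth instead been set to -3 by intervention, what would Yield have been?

do(Growth=-3) replaces the equation Growth = -4 if Soil >= 0 else 8 with the constant Growth = -3.
Soil = 0 if Rain >= -2 else 1  [with Rain=5]  = 0
Yield = |Soil - Growth|  [with Soil=0, Growth=-3]  = 3

3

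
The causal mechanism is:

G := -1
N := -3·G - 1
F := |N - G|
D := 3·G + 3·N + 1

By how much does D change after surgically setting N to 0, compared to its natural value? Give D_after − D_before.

Under do(N=0), the mechanism N := -3·G - 1 is discarded; N is fixed at 0.
D = 3·G + 3·N + 1  [with G=-1, N=0]  = -2
Without intervention: N = -3·G - 1  [with G=-1]  = 2; D = 3·G + 3·N + 1  [with G=-1, N=2]  = 4.
Change = -2 − 4 = -6.

-6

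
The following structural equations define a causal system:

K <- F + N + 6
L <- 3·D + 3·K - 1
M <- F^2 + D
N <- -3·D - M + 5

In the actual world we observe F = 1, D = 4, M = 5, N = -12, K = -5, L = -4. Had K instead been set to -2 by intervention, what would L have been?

The intervention breaks the incoming arrows to K: K <- F + N + 6 no longer applies, and K = -2.
L = 3·D + 3·K - 1  [with D=4, K=-2]  = 5

5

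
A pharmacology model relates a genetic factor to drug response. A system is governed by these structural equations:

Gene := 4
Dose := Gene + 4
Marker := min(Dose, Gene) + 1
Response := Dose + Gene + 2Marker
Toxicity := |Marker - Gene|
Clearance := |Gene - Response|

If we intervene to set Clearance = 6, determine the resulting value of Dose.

8

do(Clearance=6) replaces the equation Clearance := |Gene - Response| with the constant Clearance = 6.
Dose is not downstream of the intervention, so its value is determined by the original equations.
Dose = Gene + 4  [with Gene=4]  = 8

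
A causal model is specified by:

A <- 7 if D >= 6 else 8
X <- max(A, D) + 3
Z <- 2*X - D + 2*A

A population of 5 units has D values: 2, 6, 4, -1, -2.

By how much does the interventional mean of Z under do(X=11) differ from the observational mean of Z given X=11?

The intervention sets X=11 in all 5 units regardless of D. Recomputing Z per unit gives 36, 30, 34, 39, 40; average 35.8.
E[Z|X=11] averages over only the 4 units with X=11 (D = 2, 4, -1, -2): Z = 36, 34, 39, 40, mean 37.25.
Difference = 35.8 − 37.25 = -1.45.

-1.45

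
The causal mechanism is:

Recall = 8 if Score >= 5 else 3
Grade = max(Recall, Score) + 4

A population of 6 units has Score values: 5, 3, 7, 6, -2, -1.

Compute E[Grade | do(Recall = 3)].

Under do(Recall=3), Recall's equation is replaced by Recall=3 for every unit. Per-unit Grade: 9, 7, 11, 10, 7, 7. Mean = 8.5.

8.5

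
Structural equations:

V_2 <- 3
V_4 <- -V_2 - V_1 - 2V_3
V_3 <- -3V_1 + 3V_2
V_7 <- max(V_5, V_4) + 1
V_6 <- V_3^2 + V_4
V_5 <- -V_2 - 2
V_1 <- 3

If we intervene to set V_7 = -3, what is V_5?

The intervention breaks the incoming arrows to V_7: V_7 <- max(V_5, V_4) + 1 no longer applies, and V_7 = -3.
V_5 is not downstream of the intervention, so its value is determined by the original equations.
V_5 = -V_2 - 2  [with V_2=3]  = -5

-5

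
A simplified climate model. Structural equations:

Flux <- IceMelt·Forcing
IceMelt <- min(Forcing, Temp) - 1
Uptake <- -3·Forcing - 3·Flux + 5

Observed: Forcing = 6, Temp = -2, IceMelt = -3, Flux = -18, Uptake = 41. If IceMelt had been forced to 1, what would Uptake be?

-31

do(IceMelt=1) replaces the equation IceMelt <- min(Forcing, Temp) - 1 with the constant IceMelt = 1.
Flux = IceMelt·Forcing  [with IceMelt=1, Forcing=6]  = 6
Uptake = -3·Forcing - 3·Flux + 5  [with Forcing=6, Flux=6]  = -31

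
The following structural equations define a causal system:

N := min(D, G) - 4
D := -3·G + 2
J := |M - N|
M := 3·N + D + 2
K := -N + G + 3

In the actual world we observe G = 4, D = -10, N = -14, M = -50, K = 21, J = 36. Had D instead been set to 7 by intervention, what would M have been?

9

Under do(D=7), the mechanism D := -3·G + 2 is discarded; D is fixed at 7.
N = min(D, G) - 4  [with D=7, G=4]  = 0
M = 3·N + D + 2  [with N=0, D=7]  = 9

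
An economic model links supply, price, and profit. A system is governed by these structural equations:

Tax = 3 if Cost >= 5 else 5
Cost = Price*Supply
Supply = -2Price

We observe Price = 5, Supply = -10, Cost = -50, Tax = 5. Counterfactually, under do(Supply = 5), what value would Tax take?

Under do(Supply=5), the mechanism Supply = -2Price is discarded; Supply is fixed at 5.
Cost = Price*Supply  [with Price=5, Supply=5]  = 25
Tax = 3 if Cost >= 5 else 5  [with Cost=25]  = 3

3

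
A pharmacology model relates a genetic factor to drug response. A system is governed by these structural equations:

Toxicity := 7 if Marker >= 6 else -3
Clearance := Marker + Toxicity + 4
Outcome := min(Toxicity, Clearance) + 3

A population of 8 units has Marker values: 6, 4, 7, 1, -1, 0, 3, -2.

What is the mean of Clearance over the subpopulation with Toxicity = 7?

Observing Toxicity=7 restricts to units where Toxicity's equation naturally yields 7: Marker ∈ {6, 7}. In that subpopulation Clearance = 17, 18, mean 17.5.

17.5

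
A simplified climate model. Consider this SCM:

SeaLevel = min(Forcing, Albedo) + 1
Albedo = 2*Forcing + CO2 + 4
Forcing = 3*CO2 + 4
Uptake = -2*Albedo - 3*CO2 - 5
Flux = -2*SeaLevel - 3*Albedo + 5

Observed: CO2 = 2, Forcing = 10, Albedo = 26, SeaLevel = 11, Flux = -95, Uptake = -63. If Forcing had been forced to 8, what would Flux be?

do(Forcing=8) replaces the equation Forcing = 3*CO2 + 4 with the constant Forcing = 8.
Albedo = 2*Forcing + CO2 + 4  [with Forcing=8, CO2=2]  = 22
SeaLevel = min(Forcing, Albedo) + 1  [with Forcing=8, Albedo=22]  = 9
Flux = -2*SeaLevel - 3*Albedo + 5  [with SeaLevel=9, Albedo=22]  = -79

-79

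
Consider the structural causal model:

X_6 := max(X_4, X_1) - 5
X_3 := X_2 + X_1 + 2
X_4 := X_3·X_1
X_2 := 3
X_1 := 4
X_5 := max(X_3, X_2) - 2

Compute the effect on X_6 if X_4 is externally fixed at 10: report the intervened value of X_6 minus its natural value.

-26

Under do(X_4=10), the mechanism X_4 := X_3·X_1 is discarded; X_4 is fixed at 10.
X_6 = max(X_4, X_1) - 5  [with X_4=10, X_1=4]  = 5
Without intervention: X_3 = X_2 + X_1 + 2  [with X_2=3, X_1=4]  = 9; X_4 = X_3·X_1  [with X_3=9, X_1=4]  = 36; X_6 = max(X_4, X_1) - 5  [with X_4=36, X_1=4]  = 31.
Change = 5 − 31 = -26.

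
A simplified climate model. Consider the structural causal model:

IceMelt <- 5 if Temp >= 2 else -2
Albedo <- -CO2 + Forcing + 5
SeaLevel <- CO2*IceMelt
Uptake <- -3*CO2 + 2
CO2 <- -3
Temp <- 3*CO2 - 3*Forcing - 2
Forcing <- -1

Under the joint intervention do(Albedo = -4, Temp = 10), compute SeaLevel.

The joint intervention fixes Albedo = -4, Temp = 10, removing each variable's own equation.
IceMelt = 5 if Temp >= 2 else -2  [with Temp=10]  = 5
SeaLevel = CO2*IceMelt  [with CO2=-3, IceMelt=5]  = -15

-15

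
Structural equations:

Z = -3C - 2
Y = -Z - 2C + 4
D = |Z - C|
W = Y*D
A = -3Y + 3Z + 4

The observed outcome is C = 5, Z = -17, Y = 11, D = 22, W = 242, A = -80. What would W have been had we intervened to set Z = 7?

-26

do(Z=7) replaces the equation Z = -3C - 2 with the constant Z = 7.
Y = -Z - 2C + 4  [with Z=7, C=5]  = -13
D = |Z - C|  [with Z=7, C=5]  = 2
W = Y*D  [with Y=-13, D=2]  = -26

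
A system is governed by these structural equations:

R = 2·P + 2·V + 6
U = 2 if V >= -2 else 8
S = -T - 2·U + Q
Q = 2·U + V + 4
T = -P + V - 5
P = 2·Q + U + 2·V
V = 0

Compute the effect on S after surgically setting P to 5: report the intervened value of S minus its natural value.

-13

Under do(P=5), the mechanism P = 2·Q + U + 2·V is discarded; P is fixed at 5.
U = 2 if V >= -2 else 8  [with V=0]  = 2
Q = 2·U + V + 4  [with U=2, V=0]  = 8
T = -P + V - 5  [with P=5, V=0]  = -10
S = -T - 2·U + Q  [with T=-10, U=2, Q=8]  = 14
Without intervention: U = 2 if V >= -2 else 8  [with V=0]  = 2; Q = 2·U + V + 4  [with U=2, V=0]  = 8; P = 2·Q + U + 2·V  [with Q=8, U=2, V=0]  = 18; T = -P + V - 5  [with P=18, V=0]  = -23; S = -T - 2·U + Q  [with T=-23, U=2, Q=8]  = 27.
Change = 14 − 27 = -13.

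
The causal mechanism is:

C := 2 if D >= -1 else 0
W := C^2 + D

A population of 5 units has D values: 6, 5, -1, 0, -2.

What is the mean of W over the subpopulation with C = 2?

Observing C=2 restricts to units where C's equation naturally yields 2: D ∈ {6, 5, -1, 0}. In that subpopulation W = 10, 9, 3, 4, mean 6.5.

6.5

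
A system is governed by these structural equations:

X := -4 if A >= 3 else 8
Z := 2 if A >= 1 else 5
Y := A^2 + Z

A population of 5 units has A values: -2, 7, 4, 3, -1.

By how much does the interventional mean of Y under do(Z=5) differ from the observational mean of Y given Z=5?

13.3

The intervention sets Z=5 in all 5 units regardless of A. Recomputing Y per unit gives 9, 54, 21, 14, 6; average 20.8.
E[Y|Z=5] averages over only the 2 units with Z=5 (A = -2, -1): Y = 9, 6, mean 7.5.
Difference = 20.8 − 7.5 = 13.3.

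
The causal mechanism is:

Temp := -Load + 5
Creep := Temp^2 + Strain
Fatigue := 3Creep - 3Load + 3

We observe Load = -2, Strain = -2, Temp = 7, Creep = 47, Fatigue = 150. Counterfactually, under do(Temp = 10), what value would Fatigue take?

303

do(Temp=10) replaces the equation Temp := -Load + 5 with the constant Temp = 10.
Creep = Temp^2 + Strain  [with Temp=10, Strain=-2]  = 98
Fatigue = 3Creep - 3Load + 3  [with Creep=98, Load=-2]  = 303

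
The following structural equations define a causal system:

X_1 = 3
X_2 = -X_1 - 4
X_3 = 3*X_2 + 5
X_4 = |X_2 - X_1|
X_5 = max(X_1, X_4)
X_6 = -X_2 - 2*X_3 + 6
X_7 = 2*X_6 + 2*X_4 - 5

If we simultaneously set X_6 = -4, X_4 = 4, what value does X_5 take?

Setting X_6 = -4, X_4 = 4 by intervention discards those variables' equations.
X_5 = max(X_1, X_4)  [with X_1=3, X_4=4]  = 4

4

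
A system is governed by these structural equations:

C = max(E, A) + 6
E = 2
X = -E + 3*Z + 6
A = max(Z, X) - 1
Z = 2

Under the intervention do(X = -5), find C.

8

do(X=-5) replaces the equation X = -E + 3*Z + 6 with the constant X = -5.
A = max(Z, X) - 1  [with Z=2, X=-5]  = 1
C = max(E, A) + 6  [with E=2, A=1]  = 8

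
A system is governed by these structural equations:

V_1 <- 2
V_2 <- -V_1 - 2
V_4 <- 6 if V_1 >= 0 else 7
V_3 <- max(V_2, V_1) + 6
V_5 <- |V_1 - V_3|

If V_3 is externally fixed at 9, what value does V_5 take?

do(V_3=9) replaces the equation V_3 <- max(V_2, V_1) + 6 with the constant V_3 = 9.
V_5 = |V_1 - V_3|  [with V_1=2, V_3=9]  = 7

7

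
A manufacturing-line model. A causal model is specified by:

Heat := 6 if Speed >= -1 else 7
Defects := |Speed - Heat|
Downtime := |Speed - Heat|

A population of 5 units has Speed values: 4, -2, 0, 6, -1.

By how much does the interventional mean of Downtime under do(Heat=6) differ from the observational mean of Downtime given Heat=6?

Every unit gets Heat=6 under the intervention. Downtime values become 2, 8, 6, 0, 7; E[Downtime|do(Heat=6)] = 4.6.
E[Downtime|Heat=6] averages over only the 4 units with Heat=6 (Speed = 4, 0, 6, -1): Downtime = 2, 6, 0, 7, mean 3.75.
Difference = 4.6 − 3.75 = 0.85.

0.85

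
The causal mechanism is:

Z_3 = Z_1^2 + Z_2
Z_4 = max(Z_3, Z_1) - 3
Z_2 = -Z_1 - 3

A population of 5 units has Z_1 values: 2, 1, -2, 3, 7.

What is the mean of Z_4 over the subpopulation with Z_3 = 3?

0

Observing Z_3=3 restricts to units where Z_3's equation naturally yields 3: Z_1 ∈ {-2, 3}. In that subpopulation Z_4 = 0, 0, mean 0.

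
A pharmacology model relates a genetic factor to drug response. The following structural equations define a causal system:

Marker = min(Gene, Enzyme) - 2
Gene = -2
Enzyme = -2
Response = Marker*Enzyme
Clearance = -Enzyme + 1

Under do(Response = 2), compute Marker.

Under do(Response=2), the mechanism Response = Marker*Enzyme is discarded; Response is fixed at 2.
Since Marker is not a descendant of the intervened variable, it is unaffected.
Marker = min(Gene, Enzyme) - 2  [with Gene=-2, Enzyme=-2]  = -4

-4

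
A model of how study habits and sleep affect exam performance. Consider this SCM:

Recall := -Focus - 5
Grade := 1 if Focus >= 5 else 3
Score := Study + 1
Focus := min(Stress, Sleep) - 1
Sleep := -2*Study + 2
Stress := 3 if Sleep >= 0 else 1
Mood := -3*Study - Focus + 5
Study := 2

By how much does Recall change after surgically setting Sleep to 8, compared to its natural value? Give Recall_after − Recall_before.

-5

Under do(Sleep=8), the mechanism Sleep := -2*Study + 2 is discarded; Sleep is fixed at 8.
Stress = 3 if Sleep >= 0 else 1  [with Sleep=8]  = 3
Focus = min(Stress, Sleep) - 1  [with Stress=3, Sleep=8]  = 2
Recall = -Focus - 5  [with Focus=2]  = -7
Without intervention: Sleep = -2*Study + 2  [with Study=2]  = -2; Stress = 3 if Sleep >= 0 else 1  [with Sleep=-2]  = 1; Focus = min(Stress, Sleep) - 1  [with Stress=1, Sleep=-2]  = -3; Recall = -Focus - 5  [with Focus=-3]  = -2.
Change = -7 − (-2) = -5.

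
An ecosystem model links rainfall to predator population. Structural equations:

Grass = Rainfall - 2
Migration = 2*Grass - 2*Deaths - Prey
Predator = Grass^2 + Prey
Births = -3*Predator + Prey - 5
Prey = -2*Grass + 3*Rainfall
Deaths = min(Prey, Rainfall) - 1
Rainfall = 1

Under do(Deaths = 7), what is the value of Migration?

Intervening sets Deaths = 7 and removes its equation (Deaths = min(Prey, Rainfall) - 1).
Grass = Rainfall - 2  [with Rainfall=1]  = -1
Prey = -2*Grass + 3*Rainfall  [with Grass=-1, Rainfall=1]  = 5
Migration = 2*Grass - 2*Deaths - Prey  [with Grass=-1, Deaths=7, Prey=5]  = -21

-21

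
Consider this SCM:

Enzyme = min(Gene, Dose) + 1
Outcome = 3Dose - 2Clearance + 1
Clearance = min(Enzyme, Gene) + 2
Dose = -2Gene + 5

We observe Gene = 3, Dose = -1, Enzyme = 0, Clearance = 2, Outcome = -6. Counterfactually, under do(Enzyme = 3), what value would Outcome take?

-12

do(Enzyme=3) replaces the equation Enzyme = min(Gene, Dose) + 1 with the constant Enzyme = 3.
Dose = -2Gene + 5  [with Gene=3]  = -1
Clearance = min(Enzyme, Gene) + 2  [with Enzyme=3, Gene=3]  = 5
Outcome = 3Dose - 2Clearance + 1  [with Dose=-1, Clearance=5]  = -12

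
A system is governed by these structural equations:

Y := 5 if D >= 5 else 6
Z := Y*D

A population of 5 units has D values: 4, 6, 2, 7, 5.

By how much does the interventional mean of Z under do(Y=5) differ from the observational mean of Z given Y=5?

-6

Every unit gets Y=5 under the intervention. Z values become 20, 30, 10, 35, 25; E[Z|do(Y=5)] = 24.
E[Z|Y=5] averages over only the 3 units with Y=5 (D = 6, 7, 5): Z = 30, 35, 25, mean 30.
Difference = 24 − 30 = -6.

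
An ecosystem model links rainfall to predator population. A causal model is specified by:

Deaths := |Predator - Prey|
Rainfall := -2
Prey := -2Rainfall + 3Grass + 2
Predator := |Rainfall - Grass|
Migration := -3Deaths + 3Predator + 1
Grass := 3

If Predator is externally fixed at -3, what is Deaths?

Intervening sets Predator = -3 and removes its equation (Predator := |Rainfall - Grass|).
Prey = -2Rainfall + 3Grass + 2  [with Rainfall=-2, Grass=3]  = 15
Deaths = |Predator - Prey|  [with Predator=-3, Prey=15]  = 18

18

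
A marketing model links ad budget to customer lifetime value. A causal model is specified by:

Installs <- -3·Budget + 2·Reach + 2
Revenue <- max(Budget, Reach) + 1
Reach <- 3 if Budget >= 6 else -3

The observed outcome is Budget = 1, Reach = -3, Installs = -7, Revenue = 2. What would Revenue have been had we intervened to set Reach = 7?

Under do(Reach=7), the mechanism Reach <- 3 if Budget >= 6 else -3 is discarded; Reach is fixed at 7.
Revenue = max(Budget, Reach) + 1  [with Budget=1, Reach=7]  = 8

8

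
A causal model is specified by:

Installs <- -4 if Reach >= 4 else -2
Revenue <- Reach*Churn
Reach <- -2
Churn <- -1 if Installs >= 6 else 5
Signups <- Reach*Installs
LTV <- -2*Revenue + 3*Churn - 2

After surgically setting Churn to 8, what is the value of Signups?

Under do(Churn=8), the mechanism Churn <- -1 if Installs >= 6 else 5 is discarded; Churn is fixed at 8.
Since Signups is not a descendant of the intervened variable, it is unaffected.
Installs = -4 if Reach >= 4 else -2  [with Reach=-2]  = -2
Signups = Reach*Installs  [with Reach=-2, Installs=-2]  = 4

4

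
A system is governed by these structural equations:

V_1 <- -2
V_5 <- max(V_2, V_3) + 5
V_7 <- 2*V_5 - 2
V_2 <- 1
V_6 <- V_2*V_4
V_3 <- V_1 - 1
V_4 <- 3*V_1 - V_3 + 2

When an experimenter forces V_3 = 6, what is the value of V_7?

20

The intervention breaks the incoming arrows to V_3: V_3 <- V_1 - 1 no longer applies, and V_3 = 6.
V_5 = max(V_2, V_3) + 5  [with V_2=1, V_3=6]  = 11
V_7 = 2*V_5 - 2  [with V_5=11]  = 20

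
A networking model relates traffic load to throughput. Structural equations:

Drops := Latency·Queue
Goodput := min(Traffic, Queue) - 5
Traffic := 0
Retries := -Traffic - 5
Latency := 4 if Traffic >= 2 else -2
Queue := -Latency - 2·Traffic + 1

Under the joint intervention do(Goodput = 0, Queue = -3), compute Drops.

Under do(Goodput = 0, Queue = -3), each intervened variable's structural equation is replaced by its fixed value.
Latency = 4 if Traffic >= 2 else -2  [with Traffic=0]  = -2
Drops = Latency·Queue  [with Latency=-2, Queue=-3]  = 6

6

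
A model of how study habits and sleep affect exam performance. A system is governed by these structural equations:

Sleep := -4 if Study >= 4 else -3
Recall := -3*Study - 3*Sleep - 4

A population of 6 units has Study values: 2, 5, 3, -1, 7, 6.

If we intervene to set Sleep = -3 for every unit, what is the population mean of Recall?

do(Sleep=-3) breaks Sleep's dependence on Study. With Sleep=-3 fixed, Recall across the units is -1, -10, -4, 8, -16, -13, mean -6.

-6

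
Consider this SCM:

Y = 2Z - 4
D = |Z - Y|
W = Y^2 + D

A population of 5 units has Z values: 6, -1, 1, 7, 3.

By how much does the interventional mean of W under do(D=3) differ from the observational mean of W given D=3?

-10.4

The intervention sets D=3 in all 5 units regardless of Z. Recomputing W per unit gives 67, 39, 7, 103, 7; average 44.6.
E[W|D=3] averages over only the 2 units with D=3 (Z = 1, 7): W = 7, 103, mean 55.
Difference = 44.6 − 55 = -10.4.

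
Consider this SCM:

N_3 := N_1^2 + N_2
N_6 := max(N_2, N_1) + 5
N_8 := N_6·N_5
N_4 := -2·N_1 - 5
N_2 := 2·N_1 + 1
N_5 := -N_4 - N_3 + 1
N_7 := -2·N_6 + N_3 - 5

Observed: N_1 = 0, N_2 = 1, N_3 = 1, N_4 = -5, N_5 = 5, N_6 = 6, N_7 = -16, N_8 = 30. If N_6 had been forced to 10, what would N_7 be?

Intervening sets N_6 = 10 and removes its equation (N_6 := max(N_2, N_1) + 5).
N_2 = 2·N_1 + 1  [with N_1=0]  = 1
N_3 = N_1^2 + N_2  [with N_1=0, N_2=1]  = 1
N_7 = -2·N_6 + N_3 - 5  [with N_6=10, N_3=1]  = -24

-24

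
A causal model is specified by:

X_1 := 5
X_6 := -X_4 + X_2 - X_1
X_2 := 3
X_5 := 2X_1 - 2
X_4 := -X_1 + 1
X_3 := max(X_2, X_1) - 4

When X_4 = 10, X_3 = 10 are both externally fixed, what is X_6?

The joint intervention fixes X_4 = 10, X_3 = 10, removing each variable's own equation.
X_6 = -X_4 + X_2 - X_1  [with X_4=10, X_2=3, X_1=5]  = -12

-12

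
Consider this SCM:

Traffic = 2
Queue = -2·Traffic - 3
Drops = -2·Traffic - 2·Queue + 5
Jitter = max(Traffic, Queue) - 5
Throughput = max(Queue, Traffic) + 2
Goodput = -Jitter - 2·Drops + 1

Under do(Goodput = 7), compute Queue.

do(Goodput=7) replaces the equation Goodput = -Jitter - 2·Drops + 1 with the constant Goodput = 7.
Queue is not downstream of the intervention, so its value is determined by the original equations.
Queue = -2·Traffic - 3  [with Traffic=2]  = -7

-7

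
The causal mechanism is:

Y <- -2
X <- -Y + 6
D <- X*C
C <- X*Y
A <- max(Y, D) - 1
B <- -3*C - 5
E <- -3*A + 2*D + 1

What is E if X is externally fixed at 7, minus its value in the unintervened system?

Under do(X=7), the mechanism X <- -Y + 6 is discarded; X is fixed at 7.
C = X*Y  [with X=7, Y=-2]  = -14
D = X*C  [with X=7, C=-14]  = -98
A = max(Y, D) - 1  [with Y=-2, D=-98]  = -3
E = -3*A + 2*D + 1  [with A=-3, D=-98]  = -186
Without intervention: X = -Y + 6  [with Y=-2]  = 8; C = X*Y  [with X=8, Y=-2]  = -16; D = X*C  [with X=8, C=-16]  = -128; A = max(Y, D) - 1  [with Y=-2, D=-128]  = -3; E = -3*A + 2*D + 1  [with A=-3, D=-128]  = -246.
Change = -186 − (-246) = 60.

60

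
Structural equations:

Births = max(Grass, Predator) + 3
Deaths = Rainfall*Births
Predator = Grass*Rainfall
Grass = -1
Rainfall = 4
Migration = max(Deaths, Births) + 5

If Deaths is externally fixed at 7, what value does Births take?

The intervention breaks the incoming arrows to Deaths: Deaths = Rainfall*Births no longer applies, and Deaths = 7.
Since Births is not a descendant of the intervened variable, it is unaffected.
Predator = Grass*Rainfall  [with Grass=-1, Rainfall=4]  = -4
Births = max(Grass, Predator) + 3  [with Grass=-1, Predator=-4]  = 2

2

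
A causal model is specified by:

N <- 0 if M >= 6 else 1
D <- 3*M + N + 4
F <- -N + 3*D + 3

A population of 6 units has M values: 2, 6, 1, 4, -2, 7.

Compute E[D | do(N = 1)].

Every unit gets N=1 under the intervention. D values become 11, 23, 8, 17, -1, 26; E[D|do(N=1)] = 14.

14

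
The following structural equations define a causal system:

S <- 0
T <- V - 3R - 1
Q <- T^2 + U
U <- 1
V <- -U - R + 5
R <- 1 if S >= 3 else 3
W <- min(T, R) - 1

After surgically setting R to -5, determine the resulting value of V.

9

The intervention breaks the incoming arrows to R: R <- 1 if S >= 3 else 3 no longer applies, and R = -5.
V = -U - R + 5  [with U=1, R=-5]  = 9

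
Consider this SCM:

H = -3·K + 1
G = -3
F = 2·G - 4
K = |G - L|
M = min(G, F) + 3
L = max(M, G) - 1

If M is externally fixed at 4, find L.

The intervention breaks the incoming arrows to M: M = min(G, F) + 3 no longer applies, and M = 4.
L = max(M, G) - 1  [with M=4, G=-3]  = 3

3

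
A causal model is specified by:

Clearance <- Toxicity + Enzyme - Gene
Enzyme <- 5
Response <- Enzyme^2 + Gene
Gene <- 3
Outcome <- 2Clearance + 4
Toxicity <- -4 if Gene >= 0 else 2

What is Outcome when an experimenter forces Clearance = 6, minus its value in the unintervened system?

The intervention breaks the incoming arrows to Clearance: Clearance <- Toxicity + Enzyme - Gene no longer applies, and Clearance = 6.
Outcome = 2Clearance + 4  [with Clearance=6]  = 16
Without intervention: Toxicity = -4 if Gene >= 0 else 2  [with Gene=3]  = -4; Clearance = Toxicity + Enzyme - Gene  [with Toxicity=-4, Enzyme=5, Gene=3]  = -2; Outcome = 2Clearance + 4  [with Clearance=-2]  = 0.
Change = 16 − 0 = 16.

16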